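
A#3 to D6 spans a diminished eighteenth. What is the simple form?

Subtracting seven from the interval number removes an octave: 18 − 14 = 4.
Quality carries through unchanged, so the simple form is a diminished fourth.

diminished fourth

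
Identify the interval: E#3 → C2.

Descending from E#3 to C2 is the same interval as ascending C2 to E#3.
C to E spans three letter names (C-D-E), plus an octave: a tenth.
C2 to E#3 spans 17 semitones — one semitone wider than the major tenth (16) — giving an augmented tenth.
(Equivalently, a compound augmented third: an augmented third plus an octave.)

augmented 10th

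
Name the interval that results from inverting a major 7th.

Inverted interval numbers add to nine, so a seventh pairs with a second (7 + 2 = 9).
The quality also flips — major becomes minor — giving a minor second.

m2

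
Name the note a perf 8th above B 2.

B 3

The letter stays B (same as the start), shifted an octave up.
Moving 12 semitones up from B2 (the size of a perfect octave) reaches B3.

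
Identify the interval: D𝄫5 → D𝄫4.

perfect octave

Descending from Dbb5 to Dbb4 is the same interval as ascending Dbb4 to Dbb5.
D to D is the same letter name, plus an octave, so the interval is some kind of octave.
Counting semitones, Dbb4→Dbb5 is 12, which is the perfect octave.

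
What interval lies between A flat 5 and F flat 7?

A to F spans six letter names (A-B-C-D-E-F), plus an octave — that makes it a thirteenth of some quality.
A major thirteenth would be 21 semitones, but Ab5 to Fb7 is 20 — one semitone narrower, making it a minor thirteenth.
(Equivalently, a compound minor sixth: a minor sixth plus an octave.)

m13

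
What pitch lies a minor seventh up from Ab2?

Gb3

The seventh takes the letter from A up to G.
A minor seventh spans 10 semitones, so from Ab2 the target pitch is Gb3.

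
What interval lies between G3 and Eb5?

minor thirteenth

G to E spans six letter names (G-A-B-C-D-E), plus an octave — that makes it a thirteenth of some quality.
A major thirteenth would be 21 semitones, but G3 to Eb5 is 20 — one semitone narrower, making it a minor thirteenth.
(Equivalently, a compound minor sixth: a minor sixth plus an octave.)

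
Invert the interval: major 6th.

Interval numbers invert to sum to nine: 6 + 3 = 9, so a sixth inverts to a third.
Quality inverts too: major becomes minor. That makes the inversion a minor third.

m3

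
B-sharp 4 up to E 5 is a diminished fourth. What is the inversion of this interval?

Inverted interval numbers add to nine, so a fourth pairs with a fifth (4 + 5 = 9).
Quality inverts too: diminished becomes augmented. That makes the inversion an augmented fifth.

A5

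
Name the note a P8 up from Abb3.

Abb4

The letter stays A (same as the start), shifted an octave up.
A perfect octave spans 12 semitones, so from Abb3 the target pitch is Abb4.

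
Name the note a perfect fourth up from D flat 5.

G flat 5

Counting four letter names up from D lands on G.
A perfect fourth is 5 semitones; 5 semitones up from Db5 gives Gb5.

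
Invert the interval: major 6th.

Interval numbers invert to sum to nine: 6 + 3 = 9, so a sixth inverts to a third.
The quality also flips — major becomes minor — giving a minor third.

m3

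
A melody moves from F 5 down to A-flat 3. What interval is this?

major thirteenth

Descending from F5 to Ab3 is the same interval as ascending Ab3 to F5.
A to F spans six letter names (A-B-C-D-E-F), plus an octave, so the interval is some kind of thirteenth.
Ab3 to F5 is 21 semitones, matching the major thirteenth exactly, so the quality is major.
(Equivalently, a compound major sixth: a major sixth plus an octave.)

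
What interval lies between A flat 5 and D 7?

A11

A to D spans four letter names (A-B-C-D), plus an octave — that makes it an eleventh of some quality.
Ab5 to D7 spans 18 semitones — one semitone wider than the perfect eleventh (17) — giving an augmented eleventh.
(Equivalently, a compound augmented fourth: an augmented fourth plus an octave.)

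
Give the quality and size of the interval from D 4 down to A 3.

Descending from D4 to A3 is the same interval as ascending A3 to D4.
A to D spans four letter names (A-B-C-D) — that makes it a fourth of some quality.
A3 to D4 is 5 semitones, matching the perfect fourth exactly, so the quality is perfect.

perfect fourth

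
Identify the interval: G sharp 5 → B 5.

G to B spans three letter names (G-A-B) — that makes it a third of some quality.
At 3 semitones, G#5→B5 falls one short of a major third: minor.

minor 3rd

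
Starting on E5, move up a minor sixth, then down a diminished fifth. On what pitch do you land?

F#5

E5 up a minor sixth → C6 (8 semitones).
A diminished fifth down from C6 is F#5.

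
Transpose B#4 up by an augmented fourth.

E##5

Counting four letter names up from B lands on E.
An augmented fourth is 6 semitones; 6 semitones up from B#4 gives E##5.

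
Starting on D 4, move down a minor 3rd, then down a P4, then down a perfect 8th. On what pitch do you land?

F sharp 2

A minor third down from D4 is B3.
Down a perfect fourth from B3: F#3 (5 semitones down).
A perfect octave down from F#3 is F#2.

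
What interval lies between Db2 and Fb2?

minor third

D to F spans three letter names (D-E-F): a third.
A major third would be 4 semitones, but Db2 to Fb2 is 3 — one semitone narrower, making it a minor third.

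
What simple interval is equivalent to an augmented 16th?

augmented second

Take out 2 octaves (14 from the number): 16 − 14 = 2.
Quality carries through unchanged, so the simple form is an augmented second.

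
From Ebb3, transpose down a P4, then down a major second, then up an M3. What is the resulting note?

Cb3

Ebb3 down a perfect fourth → Bbb2 (5 semitones).
A major second down from Bbb2 is Abb2.
Up a major third from Abb2: Cb3 (4 semitones up).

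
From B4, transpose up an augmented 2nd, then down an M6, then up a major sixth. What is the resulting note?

C##5

Up an augmented second from B4: C##5 (3 semitones up).
A major sixth down from C##5 is E#4.
Up a major sixth from E#4: C##5 (9 semitones up).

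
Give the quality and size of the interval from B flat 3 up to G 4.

major sixth

B to G spans six letter names (B-C-D-E-F-G) — that makes it a sixth of some quality.
Counting semitones, Bb3→G4 is 9, which is the major sixth.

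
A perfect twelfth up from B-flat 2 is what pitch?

The twelfth's letter: B up five letter names plus an octave → F.
A perfect twelfth is 19 semitones; 19 semitones up from Bb2 gives F4.

F 4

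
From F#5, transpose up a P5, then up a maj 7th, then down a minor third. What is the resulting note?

Up a perfect fifth from F#5: C#6 (7 semitones up).
C#6 up a major seventh → B#6 (11 semitones).
B#6 down a minor third → G##6 (3 semitones).

G##6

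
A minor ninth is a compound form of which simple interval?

minor second

Take out an octave (7 from the number): 9 − 7 = 2.
So a minor ninth is an octave plus a minor second. The quality is unchanged.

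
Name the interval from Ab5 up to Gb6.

A to G spans seven letter names (A-B-C-D-E-F-G): a seventh.
At 10 semitones, Ab5→Gb6 falls one short of a major seventh: minor.

minor seventh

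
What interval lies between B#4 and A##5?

major 7th

B to A spans seven letter names (B-C-D-E-F-G-A), so the interval is some kind of seventh.
B#4 to A##5 is 11 semitones, matching the major seventh exactly, so the quality is major.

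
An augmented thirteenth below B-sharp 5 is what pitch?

Counting six letter names plus an octave down from B lands on D.
Moving 22 semitones down from B#5 (the size of an augmented thirteenth) reaches D4.

D 4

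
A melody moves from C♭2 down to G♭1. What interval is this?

P4

Descending from Cb2 to Gb1 is the same interval as ascending Gb1 to Cb2.
G to C spans four letter names (G-A-B-C) — that makes it a fourth of some quality.
Gb1 to Cb2 is 5 semitones, matching the perfect fourth exactly, so the quality is perfect.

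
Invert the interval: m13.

First reduce the compound minor thirteenth to its simple form, a minor sixth.
Interval numbers invert to sum to nine: 6 + 3 = 9, so a sixth inverts to a third.
The quality also flips — minor becomes major — giving a major third.

M3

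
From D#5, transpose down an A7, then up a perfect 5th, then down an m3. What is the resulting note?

An augmented seventh down from D#5 is Eb4.
Eb4 up a perfect fifth → Bb4 (7 semitones).
A minor third down from Bb4 is G4.

G4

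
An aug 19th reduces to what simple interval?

A5

Subtracting seven from the interval number removes an octave: 19 − 14 = 5.
So an augmented nineteenth is 2 octaves plus an augmented fifth. The quality is unchanged.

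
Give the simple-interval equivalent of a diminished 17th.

Each octave removed subtracts seven from the number: 17 − 14 = 3.
That makes a diminished seventeenth a compound diminished third — 2 octaves plus a diminished third.

diminished third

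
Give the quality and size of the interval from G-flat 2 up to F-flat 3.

G to F spans seven letter names (G-A-B-C-D-E-F), so the interval is some kind of seventh.
Gb2 to Fb3 is 10 semitones, a half step short of the major seventh (11), so this is minor.

minor seventh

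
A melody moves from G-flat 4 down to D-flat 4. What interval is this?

perfect fourth

Descending from Gb4 to Db4 is the same interval as ascending Db4 to Gb4.
D to G spans four letter names (D-E-F-G) — that makes it a fourth of some quality.
Counting semitones, Db4→Gb4 is 5, which is the perfect fourth.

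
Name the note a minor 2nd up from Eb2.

Fb2

Counting two letter names up from E lands on F.
A minor second is 1 semitone; 1 semitone up from Eb2 gives Fb2.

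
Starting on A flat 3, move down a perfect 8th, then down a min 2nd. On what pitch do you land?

Ab3 down a perfect octave → Ab2 (12 semitones).
Down a minor second from Ab2: G2 (1 semitone down).

G 2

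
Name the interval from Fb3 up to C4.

F to C spans five letter names (F-G-A-B-C) — that makes it a fifth of some quality.
The perfect fifth is 7 semitones; here we have 8, one semitone wider: augmented.

augmented fifth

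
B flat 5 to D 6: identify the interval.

B to D spans three letter names (B-C-D) — that makes it a third of some quality.
Counting semitones, Bb5→D6 is 4, which is the major third.

M3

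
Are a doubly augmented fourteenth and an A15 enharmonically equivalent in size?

Both span 25 semitones: a doubly augmented fourteenth and an augmented fifteenth are the same chromatic distance.

Yes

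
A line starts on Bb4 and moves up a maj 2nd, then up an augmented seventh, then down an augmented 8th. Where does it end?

Bb4 up a major second → C5 (2 semitones).
C5 up an augmented seventh → B#5 (12 semitones).
Down an augmented octave from B#5: B4 (13 semitones down).

B4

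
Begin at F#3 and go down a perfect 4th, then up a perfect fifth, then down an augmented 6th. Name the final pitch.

Bb2

Down a perfect fourth from F#3: C#3 (5 semitones down).
C#3 up a perfect fifth → G#3 (7 semitones).
G#3 down an augmented sixth → Bb2 (10 semitones).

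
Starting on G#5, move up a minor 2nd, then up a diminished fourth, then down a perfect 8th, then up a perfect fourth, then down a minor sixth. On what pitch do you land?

A minor second up from G#5 is A5.
A diminished fourth up from A5 is Db6.
Down a perfect octave from Db6: Db5 (12 semitones down).
A perfect fourth up from Db5 is Gb5.
Gb5 down a minor sixth → Bb4 (8 semitones).

Bb4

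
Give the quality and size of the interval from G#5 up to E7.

minor thirteenth

G to E spans six letter names (G-A-B-C-D-E), plus an octave, so the interval is some kind of thirteenth.
G#5 to E7 is 20 semitones, a half step short of the major thirteenth (21), so this is minor.
(Equivalently, a compound minor sixth: a minor sixth plus an octave.)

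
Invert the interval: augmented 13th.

First reduce the compound augmented thirteenth to its simple form, an augmented sixth.
Inverted interval numbers add to nine, so a sixth pairs with a third (6 + 3 = 9).
And augmented becomes diminished under inversion, so we get a diminished third.

diminished 3rd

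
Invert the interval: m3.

M6

Interval numbers invert to sum to nine: 3 + 6 = 9, so a third inverts to a sixth.
The quality also flips — minor becomes major — giving a major sixth.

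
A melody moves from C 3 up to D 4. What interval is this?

M9

C to D spans two letter names (C-D), plus an octave: a ninth.
C3 to D4 is 14 semitones, matching the major ninth exactly, so the quality is major.
(Equivalently, a compound major second: a major second plus an octave.)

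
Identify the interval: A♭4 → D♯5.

A to D spans four letter names (A-B-C-D): a fourth.
A perfect fourth would be 5 semitones; Ab4 to D#5 is 7, two semitones wider, so the interval is doubly augmented.

doubly augmented 4th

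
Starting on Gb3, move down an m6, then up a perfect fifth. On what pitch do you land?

F3

A minor sixth down from Gb3 is Bb2.
A perfect fifth up from Bb2 is F3.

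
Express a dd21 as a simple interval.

doubly diminished 7th

Subtracting seven from the interval number removes an octave: 21 − 14 = 7.
Quality carries through unchanged, so the simple form is a doubly diminished seventh.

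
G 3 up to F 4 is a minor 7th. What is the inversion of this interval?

major second

Interval numbers invert to sum to nine: 7 + 2 = 9, so a seventh inverts to a second.
The quality also flips — minor becomes major — giving a major second.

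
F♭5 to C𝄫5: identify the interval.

Descending from Fb5 to Cbb5 is the same interval as ascending Cbb5 to Fb5.
C to F spans four letter names (C-D-E-F): a fourth.
Cbb5 to Fb5 spans 6 semitones — one semitone wider than the perfect fourth (5) — giving an augmented fourth.

A4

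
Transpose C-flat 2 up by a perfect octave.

C-flat 3

An octave keeps the letter name C, an octave up from C.
A perfect octave spans 12 semitones, so from Cb2 the target pitch is Cb3.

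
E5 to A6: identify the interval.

perfect eleventh

E to A spans four letter names (E-F-G-A), plus an octave — that makes it an eleventh of some quality.
E5 to A6 is 17 semitones, matching the perfect eleventh exactly, so the quality is perfect.
(Equivalently, a compound perfect fourth: a perfect fourth plus an octave.)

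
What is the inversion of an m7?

The rule of nine gives the new number: 9 − 7 = 2, so a seventh becomes a second.
Quality inverts too: minor becomes major. That makes the inversion a major second.

major 2nd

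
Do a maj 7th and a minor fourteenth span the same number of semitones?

No

11 semitones (major seventh) vs 22 semitones (minor fourteenth): not equal.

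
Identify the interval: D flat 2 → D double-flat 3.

diminished 8th

D to D is the same letter name, plus an octave: an octave.
The perfect octave is 12 semitones; here we have 11, one semitone narrower: diminished.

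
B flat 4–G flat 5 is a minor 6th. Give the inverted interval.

major 3rd

Interval numbers invert to sum to nine: 6 + 3 = 9, so a sixth inverts to a third.
And minor becomes major under inversion, so we get a major third.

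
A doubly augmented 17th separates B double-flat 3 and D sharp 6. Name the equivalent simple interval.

doubly augmented 3rd

Each octave removed subtracts seven from the number: 17 − 14 = 3.
Quality carries through unchanged, so the simple form is a doubly augmented third.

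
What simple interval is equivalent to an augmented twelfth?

Subtracting seven from the interval number removes an octave: 12 − 7 = 5.
That makes an augmented twelfth a compound augmented fifth — an octave plus an augmented fifth.

augmented 5th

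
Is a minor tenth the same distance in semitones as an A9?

Yes

Both span 15 semitones: a minor tenth and an augmented ninth are the same chromatic distance.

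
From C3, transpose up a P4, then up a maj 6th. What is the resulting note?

A perfect fourth up from C3 is F3.
F3 up a major sixth → D4 (9 semitones).

D4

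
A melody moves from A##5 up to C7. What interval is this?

doubly diminished tenth

A to C spans three letter names (A-B-C), plus an octave — that makes it a tenth of some quality.
A major tenth would be 16 semitones; A##5 to C7 is 13, three semitones narrower, so the interval is doubly diminished.
(Equivalently, a compound doubly diminished third: a doubly diminished third plus an octave.)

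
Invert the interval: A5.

Inverted interval numbers add to nine, so a fifth pairs with a fourth (5 + 4 = 9).
And augmented becomes diminished under inversion, so we get a diminished fourth.

d4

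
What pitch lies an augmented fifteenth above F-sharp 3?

The letter stays F (same as the start), shifted two octaves up.
Moving 25 semitones up from F#3 (the size of an augmented fifteenth) reaches F##5.

F-double-sharp 5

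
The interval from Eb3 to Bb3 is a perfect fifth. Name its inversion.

Interval numbers invert to sum to nine: 5 + 4 = 9, so a fifth inverts to a fourth.
Quality inverts too: perfect stays perfect. That makes the inversion a perfect fourth.

P4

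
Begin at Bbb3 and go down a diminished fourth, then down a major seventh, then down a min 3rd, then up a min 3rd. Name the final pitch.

Bbb3 down a diminished fourth → F3 (4 semitones).
Down a major seventh from F3: Gb2 (11 semitones down).
Gb2 down a minor third → Eb2 (3 semitones).
Eb2 up a minor third → Gb2 (3 semitones).

Gb2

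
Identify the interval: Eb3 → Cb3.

major third

Descending from Eb3 to Cb3 is the same interval as ascending Cb3 to Eb3.
C to E spans three letter names (C-D-E), so the interval is some kind of third.
Cb3 to Eb3 is 4 semitones, matching the major third exactly, so the quality is major.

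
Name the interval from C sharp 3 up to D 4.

C to D spans two letter names (C-D), plus an octave, so the interval is some kind of ninth.
At 13 semitones, C#3→D4 falls one short of a major ninth: minor.
(Equivalently, a compound minor second: a minor second plus an octave.)

minor ninth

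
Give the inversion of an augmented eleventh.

d5

First reduce the compound augmented eleventh to its simple form, an augmented fourth.
The rule of nine gives the new number: 9 − 4 = 5, so a fourth becomes a fifth.
The quality also flips — augmented becomes diminished — giving a diminished fifth.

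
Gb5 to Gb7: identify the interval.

P15

G to G is the same letter name, plus 2 octaves: a fifteenth.
Counting semitones, Gb5→Gb7 is 24, which is the perfect fifteenth.
(Equivalently, a compound perfect octave: a perfect octave plus an octave.)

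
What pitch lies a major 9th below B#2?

A#1

The ninth's letter: B down two letter names plus an octave → A.
A major ninth spans 14 semitones, so from B#2 the target pitch is A#1.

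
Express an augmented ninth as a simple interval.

augmented 2nd

Take out an octave (7 from the number): 9 − 7 = 2.
Quality carries through unchanged, so the simple form is an augmented second.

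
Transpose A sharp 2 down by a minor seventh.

The seventh takes the letter from A down to B.
Moving 10 semitones down from A#2 (the size of a minor seventh) reaches B#1.

B sharp 1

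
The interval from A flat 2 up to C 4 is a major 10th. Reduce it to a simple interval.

Each octave removed subtracts seven from the number: 10 − 7 = 3.
Quality carries through unchanged, so the simple form is a major third.

major 3rd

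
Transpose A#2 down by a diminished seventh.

Seven letter names down from A: B.
A diminished seventh is 9 semitones; 9 semitones down from A#2 gives B##1.

B##1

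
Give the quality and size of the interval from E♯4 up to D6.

diminished fourteenth

E to D spans seven letter names (E-F-G-A-B-C-D), plus an octave: a fourteenth.
The major fourteenth is 23 semitones; here we have 21, two semitones narrower: diminished.
(Equivalently, a compound diminished seventh: a diminished seventh plus an octave.)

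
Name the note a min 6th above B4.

G5

Counting six letter names up from B lands on G.
A minor sixth spans 8 semitones, so from B4 the target pitch is G5.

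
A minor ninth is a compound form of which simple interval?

Subtracting seven from the interval number removes an octave: 9 − 7 = 2.
That makes a minor ninth a compound minor second — an octave plus a minor second.

minor second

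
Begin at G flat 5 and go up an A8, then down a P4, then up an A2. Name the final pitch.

E sharp 6

Gb5 up an augmented octave → G6 (13 semitones).
Down a perfect fourth from G6: D6 (5 semitones down).
D6 up an augmented second → E#6 (3 semitones).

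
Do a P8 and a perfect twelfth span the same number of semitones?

No

A perfect octave spans 12 semitones; a perfect twelfth spans 19 semitones. They differ by 7.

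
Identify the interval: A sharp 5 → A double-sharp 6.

A to A is the same letter name, plus an octave, so the interval is some kind of octave.
A perfect octave would be 12 semitones; A#5 to A##6 is 13, one semitone wider, so the interval is augmented.

augmented octave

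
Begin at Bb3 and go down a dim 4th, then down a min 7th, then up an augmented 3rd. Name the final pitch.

B##2

Bb3 down a diminished fourth → F#3 (4 semitones).
F#3 down a minor seventh → G#2 (10 semitones).
G#2 up an augmented third → B##2 (5 semitones).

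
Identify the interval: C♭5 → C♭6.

C to C is the same letter name, plus an octave — that makes it an octave of some quality.
Counting semitones, Cb5→Cb6 is 12, which is the perfect octave.

perfect octave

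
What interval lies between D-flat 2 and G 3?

D to G spans four letter names (D-E-F-G), plus an octave — that makes it an eleventh of some quality.
A perfect eleventh would be 17 semitones; Db2 to G3 is 18, one semitone wider, so the interval is augmented.
(Equivalently, a compound augmented fourth: an augmented fourth plus an octave.)

A11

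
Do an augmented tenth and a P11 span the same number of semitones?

Yes

Both span 17 semitones: an augmented tenth and a perfect eleventh are the same chromatic distance.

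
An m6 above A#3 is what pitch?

F#4

Counting six letter names up from A lands on F.
A minor sixth spans 8 semitones, so from A#3 the target pitch is F#4.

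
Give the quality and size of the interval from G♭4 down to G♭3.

P8

Descending from Gb4 to Gb3 is the same interval as ascending Gb3 to Gb4.
G to G is the same letter name, plus an octave — that makes it an octave of some quality.
The perfect octave spans 12 semitones, and Gb3 to Gb4 is exactly 12 semitones — so this is a perfect octave.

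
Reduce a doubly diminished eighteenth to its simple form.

dd4

Take out 2 octaves (14 from the number): 18 − 14 = 4.
So a doubly diminished eighteenth is 2 octaves plus a doubly diminished fourth. The quality is unchanged.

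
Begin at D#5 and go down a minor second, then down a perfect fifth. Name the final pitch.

Down a minor second from D#5: C##5 (1 semitone down).
C##5 down a perfect fifth → F##4 (7 semitones).

F##4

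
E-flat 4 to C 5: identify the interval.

E to C spans six letter names (E-F-G-A-B-C): a sixth.
Eb4 to C5 is 9 semitones, matching the major sixth exactly, so the quality is major.

major sixth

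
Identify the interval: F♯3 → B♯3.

F to B spans four letter names (F-G-A-B): a fourth.
The perfect fourth is 5 semitones; here we have 6, one semitone wider: augmented.

A4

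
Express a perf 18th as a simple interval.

P4

Each octave removed subtracts seven from the number: 18 − 14 = 4.
Quality carries through unchanged, so the simple form is a perfect fourth.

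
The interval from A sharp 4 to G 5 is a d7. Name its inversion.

Interval numbers invert to sum to nine: 7 + 2 = 9, so a seventh inverts to a second.
The quality also flips — diminished becomes augmented — giving an augmented second.

A2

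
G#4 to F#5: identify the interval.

minor seventh

G to F spans seven letter names (G-A-B-C-D-E-F) — that makes it a seventh of some quality.
A major seventh would be 11 semitones, but G#4 to F#5 is 10 — one semitone narrower, making it a minor seventh.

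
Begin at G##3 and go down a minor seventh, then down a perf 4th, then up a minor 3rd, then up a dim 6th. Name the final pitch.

Down a minor seventh from G##3: A##2 (10 semitones down).
A perfect fourth down from A##2 is E##2.
Up a minor third from E##2: G##2 (3 semitones up).
A diminished sixth up from G##2 is E3.

E3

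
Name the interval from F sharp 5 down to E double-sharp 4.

d9

Descending from F#5 to E##4 is the same interval as ascending E##4 to F#5.
E to F spans two letter names (E-F), plus an octave: a ninth.
A major ninth would be 14 semitones; E##4 to F#5 is 12, two semitones narrower, so the interval is diminished.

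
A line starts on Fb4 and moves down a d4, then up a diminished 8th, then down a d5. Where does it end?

F4

Fb4 down a diminished fourth → C4 (4 semitones).
C4 up a diminished octave → Cb5 (11 semitones).
Down a diminished fifth from Cb5: F4 (6 semitones down).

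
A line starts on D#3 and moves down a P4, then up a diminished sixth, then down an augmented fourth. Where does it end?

Cb3

A perfect fourth down from D#3 is A#2.
A#2 up a diminished sixth → F3 (7 semitones).
An augmented fourth down from F3 is Cb3.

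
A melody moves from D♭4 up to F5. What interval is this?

D to F spans three letter names (D-E-F), plus an octave — that makes it a tenth of some quality.
The major tenth spans 16 semitones, and Db4 to F5 is exactly 16 semitones — so this is a major tenth.
(Equivalently, a compound major third: a major third plus an octave.)

major tenth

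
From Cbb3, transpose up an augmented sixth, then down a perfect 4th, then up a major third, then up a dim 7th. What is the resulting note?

An augmented sixth up from Cbb3 is Ab3.
Ab3 down a perfect fourth → Eb3 (5 semitones).
Up a major third from Eb3: G3 (4 semitones up).
G3 up a diminished seventh → Fb4 (9 semitones).

Fb4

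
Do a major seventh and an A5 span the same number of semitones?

11 semitones (major seventh) vs 8 semitones (augmented fifth): not equal.

No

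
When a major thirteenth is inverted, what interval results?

First reduce the compound major thirteenth to its simple form, a major sixth.
Inverted interval numbers add to nine, so a sixth pairs with a third (6 + 3 = 9).
And major becomes minor under inversion, so we get a minor third.

m3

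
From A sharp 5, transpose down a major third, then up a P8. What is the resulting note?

F sharp 6

A#5 down a major third → F#5 (4 semitones).
Up a perfect octave from F#5: F#6 (12 semitones up).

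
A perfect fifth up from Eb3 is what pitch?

Bb3

Five letter names up from E: B.
Moving 7 semitones up from Eb3 (the size of a perfect fifth) reaches Bb3.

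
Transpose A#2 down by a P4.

The fourth takes the letter from A down to E.
A perfect fourth spans 5 semitones, so from A#2 the target pitch is E#2.

E#2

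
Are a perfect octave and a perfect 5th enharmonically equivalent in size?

No

12 semitones (perfect octave) vs 7 semitones (perfect fifth): not equal.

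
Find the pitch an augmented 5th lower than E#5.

A4

The fifth takes the letter from E down to A.
An augmented fifth is 8 semitones; 8 semitones down from E#5 gives A4.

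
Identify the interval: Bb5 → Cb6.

B to C spans two letter names (B-C), so the interval is some kind of second.
Bb5 to Cb6 is 1 semitone, a half step short of the major second (2), so this is minor.

minor second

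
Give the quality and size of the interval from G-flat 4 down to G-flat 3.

Descending from Gb4 to Gb3 is the same interval as ascending Gb3 to Gb4.
G to G is the same letter name, plus an octave — that makes it an octave of some quality.
The perfect octave spans 12 semitones, and Gb3 to Gb4 is exactly 12 semitones — so this is a perfect octave.

perfect octave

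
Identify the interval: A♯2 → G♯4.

minor fourteenth

A to G spans seven letter names (A-B-C-D-E-F-G), plus an octave: a fourteenth.
At 22 semitones, A#2→G#4 falls one short of a major fourteenth: minor.
(Equivalently, a compound minor seventh: a minor seventh plus an octave.)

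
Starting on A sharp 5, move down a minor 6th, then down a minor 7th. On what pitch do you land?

A#5 down a minor sixth → C##5 (8 semitones).
A minor seventh down from C##5 is D##4.

D double-sharp 4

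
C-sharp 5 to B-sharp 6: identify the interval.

major 14th

C to B spans seven letter names (C-D-E-F-G-A-B), plus an octave — that makes it a fourteenth of some quality.
C#5 to B#6 is 23 semitones, matching the major fourteenth exactly, so the quality is major.
(Equivalently, a compound major seventh: a major seventh plus an octave.)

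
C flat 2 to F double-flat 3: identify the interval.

C to F spans four letter names (C-D-E-F), plus an octave, so the interval is some kind of eleventh.
The perfect eleventh is 17 semitones; here we have 16, one semitone narrower: diminished.
(Equivalently, a compound diminished fourth: a diminished fourth plus an octave.)

diminished eleventh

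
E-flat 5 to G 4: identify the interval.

m6

Descending from Eb5 to G4 is the same interval as ascending G4 to Eb5.
G to E spans six letter names (G-A-B-C-D-E): a sixth.
G4 to Eb5 is 8 semitones, a half step short of the major sixth (9), so this is minor.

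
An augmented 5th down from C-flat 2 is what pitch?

F-double-flat 1

Five letter names down from C: F.
An augmented fifth is 8 semitones; 8 semitones down from Cb2 gives Fbb1.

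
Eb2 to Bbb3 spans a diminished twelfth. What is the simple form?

diminished fifth

Each octave removed subtracts seven from the number: 12 − 7 = 5.
Quality carries through unchanged, so the simple form is a diminished fifth.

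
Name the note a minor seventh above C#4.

B4

Seven letter names up from C: B.
A minor seventh spans 10 semitones, so from C#4 the target pitch is B4.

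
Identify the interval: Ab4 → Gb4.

major second

Descending from Ab4 to Gb4 is the same interval as ascending Gb4 to Ab4.
G to A spans two letter names (G-A), so the interval is some kind of second.
Counting semitones, Gb4→Ab4 is 2, which is the major second.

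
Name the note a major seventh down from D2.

Eb1

Seven letter names down from D: E.
Moving 11 semitones down from D2 (the size of a major seventh) reaches Eb1.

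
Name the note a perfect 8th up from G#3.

For an octave the letter name doesn't change: still G, an octave up.
Moving 12 semitones up from G#3 (the size of a perfect octave) reaches G#4.

G#4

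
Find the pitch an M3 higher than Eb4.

G4

Counting three letter names up from E lands on G.
Moving 4 semitones up from Eb4 (the size of a major third) reaches G4.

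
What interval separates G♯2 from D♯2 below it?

P4

Descending from G#2 to D#2 is the same interval as ascending D#2 to G#2.
D to G spans four letter names (D-E-F-G), so the interval is some kind of fourth.
D#2 to G#2 is 5 semitones, matching the perfect fourth exactly, so the quality is perfect.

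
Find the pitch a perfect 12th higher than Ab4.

The twelfth's letter: A up five letter names plus an octave → E.
Moving 19 semitones up from Ab4 (the size of a perfect twelfth) reaches Eb6.

Eb6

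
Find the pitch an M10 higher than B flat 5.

Counting three letter names plus an octave up from B lands on D.
A major tenth spans 16 semitones, so from Bb5 the target pitch is D7.

D 7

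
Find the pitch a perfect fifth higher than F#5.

Five letter names up from F: C.
A perfect fifth spans 7 semitones, so from F#5 the target pitch is C#6.

C#6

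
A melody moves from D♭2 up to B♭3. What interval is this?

major 13th

D to B spans six letter names (D-E-F-G-A-B), plus an octave — that makes it a thirteenth of some quality.
Counting semitones, Db2→Bb3 is 21, which is the major thirteenth.
(Equivalently, a compound major sixth: a major sixth plus an octave.)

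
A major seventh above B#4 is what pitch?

Seven letter names up from B: A.
A major seventh is 11 semitones; 11 semitones up from B#4 gives A##5.

A##5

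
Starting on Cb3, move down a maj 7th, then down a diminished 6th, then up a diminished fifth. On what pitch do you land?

Cb2

A major seventh down from Cb3 is Dbb2.
Down a diminished sixth from Dbb2: F1 (7 semitones down).
F1 up a diminished fifth → Cb2 (6 semitones).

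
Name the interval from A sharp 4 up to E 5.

diminished fifth

A to E spans five letter names (A-B-C-D-E) — that makes it a fifth of some quality.
A perfect fifth would be 7 semitones; A#4 to E5 is 6, one semitone narrower, so the interval is diminished.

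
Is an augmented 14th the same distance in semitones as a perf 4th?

No

An augmented fourteenth spans 24 semitones; a perfect fourth spans 5 semitones. They differ by 19.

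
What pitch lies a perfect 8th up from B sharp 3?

For an octave the letter name doesn't change: still B, an octave up.
A perfect octave is 12 semitones; 12 semitones up from B#3 gives B#4.

B sharp 4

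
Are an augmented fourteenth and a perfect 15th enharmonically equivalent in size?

Yes

Both span 24 semitones: an augmented fourteenth and a perfect fifteenth are the same chromatic distance.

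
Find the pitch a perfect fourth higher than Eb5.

Ab5

Counting four letter names up from E lands on A.
Moving 5 semitones up from Eb5 (the size of a perfect fourth) reaches Ab5.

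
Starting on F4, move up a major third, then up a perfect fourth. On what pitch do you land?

F4 up a major third → A4 (4 semitones).
A perfect fourth up from A4 is D5.

D5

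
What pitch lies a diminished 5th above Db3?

Counting five letter names up from D lands on A.
Moving 6 semitones up from Db3 (the size of a diminished fifth) reaches Abb3.

Abb3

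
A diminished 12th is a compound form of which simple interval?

diminished fifth

Take out an octave (7 from the number): 12 − 7 = 5.
So a diminished twelfth is an octave plus a diminished fifth. The quality is unchanged.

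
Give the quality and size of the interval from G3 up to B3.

G to B spans three letter names (G-A-B) — that makes it a third of some quality.
The major third spans 4 semitones, and G3 to B3 is exactly 4 semitones — so this is a major third.

M3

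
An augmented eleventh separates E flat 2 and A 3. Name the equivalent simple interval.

Subtracting seven from the interval number removes an octave: 11 − 7 = 4.
So an augmented eleventh is an octave plus an augmented fourth. The quality is unchanged.

augmented 4th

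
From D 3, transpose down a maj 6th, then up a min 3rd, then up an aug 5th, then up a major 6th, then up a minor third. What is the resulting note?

D3 down a major sixth → F2 (9 semitones).
F2 up a minor third → Ab2 (3 semitones).
Up an augmented fifth from Ab2: E3 (8 semitones up).
E3 up a major sixth → C#4 (9 semitones).
Up a minor third from C#4: E4 (3 semitones up).

E 4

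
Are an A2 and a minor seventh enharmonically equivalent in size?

An augmented second spans 3 semitones; a minor seventh spans 10 semitones. They differ by 7.

No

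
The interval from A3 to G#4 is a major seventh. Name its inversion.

minor second

Interval numbers invert to sum to nine: 7 + 2 = 9, so a seventh inverts to a second.
And major becomes minor under inversion, so we get a minor second.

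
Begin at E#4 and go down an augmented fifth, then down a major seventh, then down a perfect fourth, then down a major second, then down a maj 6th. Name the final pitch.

Down an augmented fifth from E#4: A3 (8 semitones down).
A major seventh down from A3 is Bb2.
Bb2 down a perfect fourth → F2 (5 semitones).
A major second down from F2 is Eb2.
A major sixth down from Eb2 is Gb1.

Gb1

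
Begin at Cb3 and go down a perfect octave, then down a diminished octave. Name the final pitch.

Down a perfect octave from Cb3: Cb2 (12 semitones down).
Down a diminished octave from Cb2: C1 (11 semitones down).

C1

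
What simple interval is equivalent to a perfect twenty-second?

perfect octave

Take out 2 octaves (14 from the number): 22 − 14 = 8.
Quality carries through unchanged, so the simple form is a perfect octave.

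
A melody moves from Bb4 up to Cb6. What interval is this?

B to C spans two letter names (B-C), plus an octave: a ninth.
At 13 semitones, Bb4→Cb6 falls one short of a major ninth: minor.
(Equivalently, a compound minor second: a minor second plus an octave.)

m9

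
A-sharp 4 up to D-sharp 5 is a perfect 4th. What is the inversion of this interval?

The rule of nine gives the new number: 9 − 4 = 5, so a fourth becomes a fifth.
Quality inverts too: perfect stays perfect. That makes the inversion a perfect fifth.

perfect fifth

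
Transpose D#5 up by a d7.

C6

The seventh takes the letter from D up to C.
A diminished seventh is 9 semitones; 9 semitones up from D#5 gives C6.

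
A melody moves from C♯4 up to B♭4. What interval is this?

C to B spans seven letter names (C-D-E-F-G-A-B) — that makes it a seventh of some quality.
A major seventh would be 11 semitones; C#4 to Bb4 is 9, two semitones narrower, so the interval is diminished.

diminished seventh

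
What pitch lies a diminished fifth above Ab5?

Five letter names up from A: E.
A diminished fifth is 6 semitones; 6 semitones up from Ab5 gives Ebb6.

Ebb6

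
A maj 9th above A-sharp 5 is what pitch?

Two letters up from A (plus an octave) reaches B.
A major ninth is 14 semitones; 14 semitones up from A#5 gives B#6.

B-sharp 6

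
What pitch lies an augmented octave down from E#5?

E4

For an octave the letter name doesn't change: still E, an octave down.
Moving 13 semitones down from E#5 (the size of an augmented octave) reaches E4.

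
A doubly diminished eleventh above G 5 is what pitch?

The eleventh's letter: G up four letter names plus an octave → C.
A doubly diminished eleventh is 15 semitones; 15 semitones up from G5 gives Cbb7.

C double-flat 7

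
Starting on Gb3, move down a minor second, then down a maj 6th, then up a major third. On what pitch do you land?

Gb3 down a minor second → F3 (1 semitone).
F3 down a major sixth → Ab2 (9 semitones).
Ab2 up a major third → C3 (4 semitones).

C3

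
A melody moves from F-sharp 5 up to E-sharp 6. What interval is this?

F to E spans seven letter names (F-G-A-B-C-D-E), so the interval is some kind of seventh.
F#5 to E#6 is 11 semitones, matching the major seventh exactly, so the quality is major.

M7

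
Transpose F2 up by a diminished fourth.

Bbb2

Four letter names up from F: B.
A diminished fourth is 4 semitones; 4 semitones up from F2 gives Bbb2.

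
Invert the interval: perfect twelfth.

First reduce the compound perfect twelfth to its simple form, a perfect fifth.
Inverted interval numbers add to nine, so a fifth pairs with a fourth (5 + 4 = 9).
Quality inverts too: perfect stays perfect. That makes the inversion a perfect fourth.

P4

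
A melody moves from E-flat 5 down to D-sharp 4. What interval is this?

Descending from Eb5 to D#4 is the same interval as ascending D#4 to Eb5.
D to E spans two letter names (D-E), plus an octave — that makes it a ninth of some quality.
A major ninth would be 14 semitones; D#4 to Eb5 is 12, two semitones narrower, so the interval is diminished.

diminished 9th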